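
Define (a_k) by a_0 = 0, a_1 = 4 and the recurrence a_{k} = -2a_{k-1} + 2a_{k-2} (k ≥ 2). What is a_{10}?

The ordinary generating function has denominator 1 + 2q - 2q^2.
Iterating the recurrence: a_0,…,a_{10} = 0, 4, -8, 24, -64, 176, -480, 1312, -3584, 9792, -26752.

-26752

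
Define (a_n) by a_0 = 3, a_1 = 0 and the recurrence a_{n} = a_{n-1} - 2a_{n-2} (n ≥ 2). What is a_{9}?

18

The ordinary generating function has denominator 1 - t + 2t^2.
Iterating the recurrence: a_0,…,a_{9} = 3, 0, -6, -6, 6, 18, 6, -30, -42, 18.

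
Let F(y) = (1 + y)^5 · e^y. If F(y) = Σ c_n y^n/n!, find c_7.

9276

The EGF product rule gives c_7 = Σ_{k_1+k_2=7} C(7; k_1,k_2) · ∏ g_i(k_i), where (1+y)^5 gives the falling factorial (5)_k; e^y gives (1)^k.
g_1(k) for k = 0…7: 1, 5, 20, 60, 120, 120, 0, 0.
g_2(k) for k = 0…7: 1, 1, 1, 1, 1, 1, 1, 1.
c_7 = Σ_k C(7,k)·g_1(k)·g_2(7−k) = 1·1·1 + 7·5·1 + 21·20·1 + 35·60·1 + 35·120·1 + 21·120·1 = 1 + 35 + 420 + 2100 + 4200 + 2520 = 9276.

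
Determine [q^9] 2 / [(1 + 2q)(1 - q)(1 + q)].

-1364

Partial fractions give a closed form: a_n = (8/3)·(-2)^n + (1/3)·1^n + (-1)·(-1)^n.
At n = 9: a_9 = -1364.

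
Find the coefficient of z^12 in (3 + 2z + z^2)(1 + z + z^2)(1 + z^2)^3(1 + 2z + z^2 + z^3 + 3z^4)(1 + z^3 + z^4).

(3 + 2z + z^2) has coefficients 3,2,1 for degrees 0…2.
(1 + z + z^2) has coefficients 1,1,1,0,0,0,0,0,0,0,0,0,0 for degrees 0…12.
Multiplying by (1 + z^2)^3 gives running coefficients 1,1,4,3,6,3,4,1,1,0,0,0,0 for degrees 0…12.
Multiplying by (1 + 2z + z^2 + z^3 + 3z^4) gives running coefficients 1,3,7,13,20,25,31,27,28,16,14,4,3 for degrees 0…12.
Finally multiplying by (1 + z^3 + z^4), the product of all factors after the first has coefficients 1,3,7,14,24,35,51,60,73,72,72,59,47 for degrees 0…12.
[z^12] = 3·47 + 2·59 + 1·72 = 331.

331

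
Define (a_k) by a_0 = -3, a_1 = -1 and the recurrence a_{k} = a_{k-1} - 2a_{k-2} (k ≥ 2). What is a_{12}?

The ordinary generating function has denominator 1 - t + 2t^2.
Iterating the recurrence: a_0,…,a_{12} = -3, -1, 5, 7, -3, -17, -11, 23, 45, -1, -91, -89, 93.

93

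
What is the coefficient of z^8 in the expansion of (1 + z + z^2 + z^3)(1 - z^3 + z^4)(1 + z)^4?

(1 + z + z^2 + z^3) has coefficients 1,1,1,1 for degrees 0…3.
(1 - z^3 + z^4) has coefficients 1,0,0,-1,1,0,0,0,0 for degrees 0…8.
Finally multiplying by (1 + z)^4, the product of all factors after the first has coefficients 1,4,6,3,-2,-2,2,3,1 for degrees 0…8.
[z^8] = 1·1 + 1·3 + 1·2 + 1·(-2) = 4.

4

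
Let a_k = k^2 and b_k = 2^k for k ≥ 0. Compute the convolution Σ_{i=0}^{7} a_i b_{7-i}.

This is [x^7] in the product of the two ordinary generating functions.
Σ = 0·128 + 1·64 + 4·32 + 9·16 + 16·8 + 25·4 + 36·2 + 49·1 = 685.

685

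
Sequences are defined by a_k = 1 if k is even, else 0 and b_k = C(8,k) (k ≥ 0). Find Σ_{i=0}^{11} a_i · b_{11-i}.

128

Write out a_i and b_{11-i} for i = 0,…,11 and sum the products.
Σ = 1·0 + 0·0 + 1·0 + 0·1 + 1·8 + 0·28 + 1·56 + 0·70 + 1·56 + 0·28 + 1·8 + 0·1 = 128.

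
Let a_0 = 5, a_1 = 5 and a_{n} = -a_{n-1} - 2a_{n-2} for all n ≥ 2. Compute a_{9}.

The ordinary generating function has denominator 1 + y + 2y^2.
Iterating the recurrence: a_0,…,a_{9} = 5, 5, -15, 5, 25, -35, -15, 85, -55, -115.

-115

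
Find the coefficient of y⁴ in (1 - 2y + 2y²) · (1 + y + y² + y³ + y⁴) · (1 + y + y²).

3

(1 - 2y + 2y²) has coefficients 1,-2,2 for degrees 0…2.
(1 + y + y² + y³ + y⁴) has coefficients 1,1,1,1,1 for degrees 0…4.
Finally multiplying by (1 + y + y²), the product of all factors after the first has coefficients 1,2,3,3,3 for degrees 0…4.
[y⁴] = 1·3 − 2·3 + 2·3 = 3.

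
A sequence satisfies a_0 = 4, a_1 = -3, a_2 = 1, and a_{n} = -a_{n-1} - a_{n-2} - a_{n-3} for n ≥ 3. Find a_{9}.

The ordinary generating function has denominator 1 + x + x^2 + x^3.
Iterating the recurrence: a_0,…,a_{9} = 4, -3, 1, -2, 4, -3, 1, -2, 4, -3.

-3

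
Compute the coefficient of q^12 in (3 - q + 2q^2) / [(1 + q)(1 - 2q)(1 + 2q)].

The denominator gives the recurrence a_n = −a_(n−1) + 4a_(n−2) + 4a_(n−3) for n ≥ 3; the numerator fixes a_0 = 3, a_1 = -4, a_2 = 18.
Iterating: 3, -4, 18, -22, 78, -94, 318, -382, 1278, -1534, 5118, -6142, 20478, so a_12 = 20478.

20478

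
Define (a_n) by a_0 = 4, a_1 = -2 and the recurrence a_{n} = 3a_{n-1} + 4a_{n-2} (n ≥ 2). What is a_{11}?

The ordinary generating function has denominator 1 - 3x - 4x^2.
Iterating the recurrence: a_0,…,a_{11} = 4, -2, 10, 22, 106, 406, 1642, 6550, 26218, 104854, 419434, 1677718.

1677718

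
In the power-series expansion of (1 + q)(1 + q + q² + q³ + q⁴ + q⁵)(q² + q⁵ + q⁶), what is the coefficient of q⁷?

6

(1 + q) has coefficients 1,1 for degrees 0…1.
(1 + q + q² + q³ + q⁴ + q⁵) has coefficients 1,1,1,1,1,1,0,0 for degrees 0…7.
Finally multiplying by (q² + q⁵ + q⁶), the product of all factors after the first has coefficients 0,0,1,1,1,2,3,3 for degrees 0…7.
[q⁷] = 1·3 + 1·3 = 6.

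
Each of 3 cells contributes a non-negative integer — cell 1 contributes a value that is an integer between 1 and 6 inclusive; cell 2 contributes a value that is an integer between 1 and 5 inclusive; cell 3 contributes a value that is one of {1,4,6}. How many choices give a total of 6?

5

The generating function for the choices is (z + z² + z³ + z⁴ + z⁵ + z⁶)·(z + z² + z³ + z⁴ + z⁵)·(z + z⁴ + z⁶); the count is [z⁶].
(z + z² + z³ + z⁴ + z⁵ + z⁶) has coefficients 0,1,1,1,1,1,1 for degrees 0…6.
(z + z² + z³ + z⁴ + z⁵) has coefficients 0,1,1,1,1,1,0 for degrees 0…6.
Finally multiplying by (z + z⁴ + z⁶), the product of all factors after the first has coefficients 0,0,1,1,1,2,2 for degrees 0…6.
[z⁶] = 1·2 + 1·1 + 1·1 + 1·1 + 1·0 + 1·0 = 5.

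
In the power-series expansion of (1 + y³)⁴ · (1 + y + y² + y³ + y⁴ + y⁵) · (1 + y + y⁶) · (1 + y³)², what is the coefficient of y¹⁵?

91

(1 + y³)⁴ has coefficients 1,0,0,4,0,0,6,0,0,4,0,0,1 for degrees 0…12.
(1 + y + y² + y³ + y⁴ + y⁵) has coefficients 1,1,1,1,1,1,0,0,0,0,0,0,0,0,0,0 for degrees 0…15.
Multiplying by (1 + y + y⁶) gives running coefficients 1,2,2,2,2,2,2,1,1,1,1,1,0,0,0,0 for degrees 0…15.
Finally multiplying by (1 + y³)², the product of all factors after the first has coefficients 1,2,2,4,6,6,7,7,7,7,5,5,4,3,3,1 for degrees 0…15.
[y¹⁵] = 1·1 + 4·4 + 6·7 + 4·7 + 1·4 = 91.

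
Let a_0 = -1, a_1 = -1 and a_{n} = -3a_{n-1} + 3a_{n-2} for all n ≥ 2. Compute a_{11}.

-105948

The ordinary generating function has denominator 1 + 3q - 3q^2.
Iterating the recurrence: a_0,…,a_{11} = -1, -1, 0, -3, 9, -36, 135, -513, 1944, -7371, 27945, -105948.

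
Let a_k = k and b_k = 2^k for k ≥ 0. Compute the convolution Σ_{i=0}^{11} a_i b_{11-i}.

The convolution is the x^11 coefficient of A(x)B(x).
Σ = 0·2048 + 1·1024 + 2·512 + 3·256 + 4·128 + 5·64 + 6·32 + 7·16 + 8·8 + 9·4 + 10·2 + 11·1 = 4083.

4083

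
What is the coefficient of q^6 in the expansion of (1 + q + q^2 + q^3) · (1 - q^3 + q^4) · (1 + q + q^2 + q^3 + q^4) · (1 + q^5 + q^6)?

(1 + q + q^2 + q^3) has coefficients 1,1,1,1 for degrees 0…3.
(1 - q^3 + q^4) has coefficients 1,0,0,-1,1,0,0 for degrees 0…6.
Multiplying by (1 + q + q^2 + q^3 + q^4) gives running coefficients 1,1,1,0,1,0,0 for degrees 0…6.
Finally multiplying by (1 + q^5 + q^6), the product of all factors after the first has coefficients 1,1,1,0,1,1,2 for degrees 0…6.
[q^6] = 1·2 + 1·1 + 1·1 + 1·0 = 4.

4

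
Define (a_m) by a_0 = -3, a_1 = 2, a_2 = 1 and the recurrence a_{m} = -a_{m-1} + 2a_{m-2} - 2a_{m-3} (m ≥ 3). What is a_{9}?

751

The ordinary generating function has denominator 1 + t - 2t^2 + 2t^3.
Iterating the recurrence: a_0,…,a_{9} = -3, 2, 1, 9, -11, 27, -67, 143, -331, 751.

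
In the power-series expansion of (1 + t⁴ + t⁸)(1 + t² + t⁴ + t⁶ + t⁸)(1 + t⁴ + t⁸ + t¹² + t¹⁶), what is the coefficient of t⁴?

3

(1 + t⁴ + t⁸) has coefficients 1,0,0,0,1 for degrees 0…4.
(1 + t² + t⁴ + t⁶ + t⁸) has coefficients 1,0,1,0,1 for degrees 0…4.
Finally multiplying by (1 + t⁴ + t⁸ + t¹² + t¹⁶), the product of all factors after the first has coefficients 1,0,1,0,2 for degrees 0…4.
[t⁴] = 1·2 + 1·1 = 3.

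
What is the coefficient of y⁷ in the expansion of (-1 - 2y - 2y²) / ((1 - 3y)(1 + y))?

-3098

The denominator gives the recurrence a_n = 2a_(n−1) + 3a_(n−2) for n ≥ 3; the numerator fixes a_0 = -1, a_1 = -4, a_2 = -13.
Iterating: -1, -4, -13, -38, -115, -344, -1033, -3098, so a_7 = -3098.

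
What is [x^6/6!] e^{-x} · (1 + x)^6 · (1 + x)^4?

The EGF product rule gives c_6 = Σ_{k_1+k_2+k_3=6} C(6; k_1,k_2,k_3) · ∏ g_i(k_i), where e^{-x} gives (-1)^k; (1+x)^6 gives the falling factorial (6)_k; (1+x)^4 gives the falling factorial (4)_k.
g_1(k) for k = 0…6: 1, -1, 1, -1, 1, -1, 1.
g_2(k) for k = 0…6: 1, 6, 30, 120, 360, 720, 720.
g_3(k) for k = 0…6: 1, 4, 12, 24, 24, 0, 0.
First combine the last two factors: h(k) = Σ_j C(k,j)·g_2(j)·g_3(k−j) for k = 0…6: 1, 10, 90, 720, 5040, 30240, 151200.
c_6 = Σ_k C(6,k)·g_1(k)·h(6−k) = 1·1·151200 + 6·(-1)·30240 + 15·1·5040 + 20·(-1)·720 + 15·1·90 + 6·(-1)·10 + 1·1·1 = 151200 − 181440 + 75600 − 14400 + 1350 − 60 + 1 = 32251.

32251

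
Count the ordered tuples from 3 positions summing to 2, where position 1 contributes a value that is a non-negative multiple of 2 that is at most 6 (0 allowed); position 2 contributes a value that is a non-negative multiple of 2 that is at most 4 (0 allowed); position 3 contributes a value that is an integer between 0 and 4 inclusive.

The generating function for the choices is (1 + q² + q⁴ + q⁶)·(1 + q² + q⁴)·(1 + q + q² + q³ + q⁴); the count is [q²].
(1 + q² + q⁴ + q⁶) has coefficients 1,0,1 for degrees 0…2.
(1 + q² + q⁴) has coefficients 1,0,1 for degrees 0…2.
Finally multiplying by (1 + q + q² + q³ + q⁴), the product of all factors after the first has coefficients 1,1,2 for degrees 0…2.
[q²] = 1·2 + 1·1 = 3.

3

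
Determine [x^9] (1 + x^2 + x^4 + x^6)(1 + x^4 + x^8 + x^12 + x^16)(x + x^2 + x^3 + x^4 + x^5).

6

(1 + x^2 + x^4 + x^6) has coefficients 1,0,1,0,1,0,1 for degrees 0…6.
(1 + x^4 + x^8 + x^12 + x^16) has coefficients 1,0,0,0,1,0,0,0,1,0 for degrees 0…9.
Finally multiplying by (x + x^2 + x^3 + x^4 + x^5), the product of all factors after the first has coefficients 0,1,1,1,1,2,1,1,1,2 for degrees 0…9.
[x^9] = 1·2 + 1·1 + 1·2 + 1·1 = 6.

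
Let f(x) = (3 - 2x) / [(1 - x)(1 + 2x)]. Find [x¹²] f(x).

Partial fractions give a closed form: a_n = (1/3)·1^n + (8/3)·(-2)^n.
At n = 12: a_12 = 10923.

10923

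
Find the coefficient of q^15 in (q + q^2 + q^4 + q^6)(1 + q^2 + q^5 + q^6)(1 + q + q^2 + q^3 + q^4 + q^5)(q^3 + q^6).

(q + q^2 + q^4 + q^6) has coefficients 0,1,1,0,1,0,1 for degrees 0…6.
(1 + q^2 + q^5 + q^6) has coefficients 1,0,1,0,0,1,1,0,0,0,0,0,0,0,0,0 for degrees 0…15.
Multiplying by (1 + q + q^2 + q^3 + q^4 + q^5) gives running coefficients 1,1,2,2,2,3,3,3,2,2,2,1,0,0,0,0 for degrees 0…15.
Finally multiplying by (q^3 + q^6), the product of all factors after the first has coefficients 0,0,0,1,1,2,3,3,5,5,5,5,5,5,3,2 for degrees 0…15.
[q^15] = 1·3 + 1·5 + 1·5 + 1·5 = 18.

18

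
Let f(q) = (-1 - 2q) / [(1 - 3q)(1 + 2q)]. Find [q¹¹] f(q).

-177147

Partial fractions give a closed form: a_n = (-1)·3^n.
At n = 11: a_11 = -177147.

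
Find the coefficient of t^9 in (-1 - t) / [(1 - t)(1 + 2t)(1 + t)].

341

The denominator gives the recurrence a_n = −2a_(n−1) + a_(n−2) + 2a_(n−3) for n ≥ 3; the numerator fixes a_0 = -1, a_1 = 1, a_2 = -3.
Iterating: -1, 1, -3, 5, -11, 21, -43, 85, -171, 341, so a_9 = 341.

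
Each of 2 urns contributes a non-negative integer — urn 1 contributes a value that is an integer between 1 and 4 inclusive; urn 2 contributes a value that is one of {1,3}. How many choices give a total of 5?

The generating function for the choices is (x + x^2 + x^3 + x^4)·(x + x^3); the count is [x^5].
(x + x^2 + x^3 + x^4) has coefficients 0,1,1,1,1 for degrees 0…4.
(x + x^3) has coefficients 0,1,0,1,0,0 for degrees 0…5.
[x^5] = 1·0 + 1·1 + 1·0 + 1·1 = 2.

2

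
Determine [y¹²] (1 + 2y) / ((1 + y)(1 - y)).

Partial fractions give a closed form: a_n = (-1/2)·(-1)^n + (3/2)·1^n.
At n = 12: a_12 = 1.

1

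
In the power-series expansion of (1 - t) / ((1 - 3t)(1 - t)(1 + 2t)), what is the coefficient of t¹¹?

Partial fractions give a closed form: a_n = (3/5)·3^n + (2/5)·(-2)^n.
At n = 11: a_11 = 105469.

105469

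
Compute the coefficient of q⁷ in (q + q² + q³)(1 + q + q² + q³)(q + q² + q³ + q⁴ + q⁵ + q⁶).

(q + q² + q³) has coefficients 0,1,1,1 for degrees 0…3.
(1 + q + q² + q³) has coefficients 1,1,1,1,0,0,0,0 for degrees 0…7.
Finally multiplying by (q + q² + q³ + q⁴ + q⁵ + q⁶), the product of all factors after the first has coefficients 0,1,2,3,4,4,4,3 for degrees 0…7.
[q⁷] = 1·4 + 1·4 + 1·4 = 12.

12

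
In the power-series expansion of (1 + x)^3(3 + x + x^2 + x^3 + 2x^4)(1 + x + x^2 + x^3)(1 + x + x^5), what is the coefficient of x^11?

38

(1 + x)^3 has coefficients 1,3,3,1 for degrees 0…3.
(3 + x + x^2 + x^3 + 2x^4) has coefficients 3,1,1,1,2,0,0,0,0,0,0,0 for degrees 0…11.
Multiplying by (1 + x + x^2 + x^3) gives running coefficients 3,4,5,6,5,4,3,2,0,0,0,0 for degrees 0…11.
Finally multiplying by (1 + x + x^5), the product of all factors after the first has coefficients 3,7,9,11,11,12,11,10,8,5,4,3 for degrees 0…11.
[x^11] = 1·3 + 3·4 + 3·5 + 1·8 = 38.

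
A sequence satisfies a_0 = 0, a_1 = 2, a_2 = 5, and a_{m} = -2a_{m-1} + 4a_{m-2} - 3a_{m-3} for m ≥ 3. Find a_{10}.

27278

The ordinary generating function has denominator 1 + 2t - 4t^2 + 3t^3.
Iterating the recurrence: a_0,…,a_{10} = 0, 2, 5, -2, 18, -59, 196, -682, 2325, -7966, 27278.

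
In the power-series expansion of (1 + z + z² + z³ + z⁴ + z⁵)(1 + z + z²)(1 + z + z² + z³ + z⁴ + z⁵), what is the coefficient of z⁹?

9

(1 + z + z² + z³ + z⁴ + z⁵) has coefficients 1,1,1,1,1,1 for degrees 0…5.
(1 + z + z²) has coefficients 1,1,1,0,0,0,0,0,0,0 for degrees 0…9.
Finally multiplying by (1 + z + z² + z³ + z⁴ + z⁵), the product of all factors after the first has coefficients 1,2,3,3,3,3,2,1,0,0 for degrees 0…9.
[z⁹] = 1·0 + 1·0 + 1·1 + 1·2 + 1·3 + 1·3 = 9.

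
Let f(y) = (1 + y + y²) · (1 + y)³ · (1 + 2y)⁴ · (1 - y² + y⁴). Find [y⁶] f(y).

(1 + y + y²) has coefficients 1,1,1 for degrees 0…2.
(1 + y)³ has coefficients 1,3,3,1,0,0,0 for degrees 0…6.
Multiplying by (1 + 2y)⁴ gives running coefficients 1,11,51,129,192,168,80 for degrees 0…6.
Finally multiplying by (1 - y² + y⁴), the product of all factors after the first has coefficients 1,11,50,118,142,50,-61 for degrees 0…6.
[y⁶] = 1·(-61) + 1·50 + 1·142 = 131.

131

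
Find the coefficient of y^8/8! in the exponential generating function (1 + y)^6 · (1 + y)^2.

The EGF product rule gives c_8 = Σ_{k_1+k_2=8} C(8; k_1,k_2) · ∏ g_i(k_i), where (1+y)^6 gives the falling factorial (6)_k; (1+y)^2 gives the falling factorial (2)_k.
g_1(k) for k = 0…8: 1, 6, 30, 120, 360, 720, 720, 0, 0.
g_2(k) for k = 0…8: 1, 2, 2, 0, 0, 0, 0, 0, 0.
c_8 = Σ_k C(8,k)·g_1(k)·g_2(8−k) = 28·720·2 = 40320.

40320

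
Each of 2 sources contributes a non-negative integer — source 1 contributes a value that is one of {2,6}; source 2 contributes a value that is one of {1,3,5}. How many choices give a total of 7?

The generating function for the choices is (x^2 + x^6)·(x + x^3 + x^5); the count is [x^7].
(x^2 + x^6) has coefficients 0,0,1,0,0,0,1 for degrees 0…6.
(x + x^3 + x^5) has coefficients 0,1,0,1,0,1,0,0 for degrees 0…7.
[x^7] = 1·1 + 1·1 = 2.

2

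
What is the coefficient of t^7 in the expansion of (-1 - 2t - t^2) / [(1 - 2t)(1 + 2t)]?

The denominator gives the recurrence a_n = 4a_(n−2) for n ≥ 3; the numerator fixes a_0 = -1, a_1 = -2, a_2 = -5.
Iterating: -1, -2, -5, -8, -20, -32, -80, -128, so a_7 = -128.

-128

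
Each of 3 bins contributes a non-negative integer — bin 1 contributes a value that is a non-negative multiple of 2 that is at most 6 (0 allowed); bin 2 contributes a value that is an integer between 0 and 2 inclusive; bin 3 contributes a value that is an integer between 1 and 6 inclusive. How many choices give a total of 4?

The generating function for the choices is (1 + z^2 + z^4 + z^6)·(1 + z + z^2)·(z + z^2 + z^3 + z^4 + z^5 + z^6); the count is [z^4].
(1 + z^2 + z^4 + z^6) has coefficients 1,0,1,0,1 for degrees 0…4.
(1 + z + z^2) has coefficients 1,1,1,0,0 for degrees 0…4.
Finally multiplying by (z + z^2 + z^3 + z^4 + z^5 + z^6), the product of all factors after the first has coefficients 0,1,2,3,3 for degrees 0…4.
[z^4] = 1·3 + 1·2 + 1·0 = 5.

5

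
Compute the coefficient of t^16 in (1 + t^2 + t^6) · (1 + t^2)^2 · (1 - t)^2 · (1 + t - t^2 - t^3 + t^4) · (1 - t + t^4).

(1 + t^2 + t^6) has coefficients 1,0,1,0,0,0,1 for degrees 0…6.
(1 + t^2)^2 has coefficients 1,0,2,0,1,0,0,0,0,0,0,0,0,0,0,0,0 for degrees 0…16.
Multiplying by (1 - t)^2 gives running coefficients 1,-2,3,-4,3,-2,1,0,0,0,0,0,0,0,0,0,0 for degrees 0…16.
Multiplying by (1 + t - t^2 - t^3 + t^4) gives running coefficients 1,-1,0,0,-1,0,3,-4,4,-3,1,0,0,0,0,0,0 for degrees 0…16.
Finally multiplying by (1 - t + t^4), the product of all factors after the first has coefficients 1,-2,1,0,0,0,3,-7,7,-7,7,-5,4,-3,1,0,0 for degrees 0…16.
[t^16] = 1·0 + 1·1 + 1·7 = 8.

8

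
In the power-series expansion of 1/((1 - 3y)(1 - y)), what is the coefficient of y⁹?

Partial fractions give a closed form: a_n = (3/2)·3^n + (-1/2)·1^n.
At n = 9: a_9 = 29524.

29524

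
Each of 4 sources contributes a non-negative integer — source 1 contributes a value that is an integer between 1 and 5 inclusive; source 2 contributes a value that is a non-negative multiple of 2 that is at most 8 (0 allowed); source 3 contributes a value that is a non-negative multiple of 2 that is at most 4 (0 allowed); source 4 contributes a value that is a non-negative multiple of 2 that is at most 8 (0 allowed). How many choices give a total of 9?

27

The generating function for the choices is (q + q^2 + q^3 + q^4 + q^5)·(1 + q^2 + q^4 + q^6 + q^8)·(1 + q^2 + q^4)·(1 + q^2 + q^4 + q^6 + q^8); the count is [q^9].
(q + q^2 + q^3 + q^4 + q^5) has coefficients 0,1,1,1,1,1 for degrees 0…5.
(1 + q^2 + q^4 + q^6 + q^8) has coefficients 1,0,1,0,1,0,1,0,1,0 for degrees 0…9.
Multiplying by (1 + q^2 + q^4) gives running coefficients 1,0,2,0,3,0,3,0,3,0 for degrees 0…9.
Finally multiplying by (1 + q^2 + q^4 + q^6 + q^8), the product of all factors after the first has coefficients 1,0,3,0,6,0,9,0,12,0 for degrees 0…9.
[q^9] = 1·12 + 1·0 + 1·9 + 1·0 + 1·6 = 27.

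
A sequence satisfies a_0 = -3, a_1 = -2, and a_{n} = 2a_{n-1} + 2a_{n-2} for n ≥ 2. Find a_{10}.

The ordinary generating function has denominator 1 - 2x - 2x^2.
Iterating the recurrence: a_0,…,a_{10} = -3, -2, -10, -24, -68, -184, -504, -1376, -3760, -10272, -28064.

-28064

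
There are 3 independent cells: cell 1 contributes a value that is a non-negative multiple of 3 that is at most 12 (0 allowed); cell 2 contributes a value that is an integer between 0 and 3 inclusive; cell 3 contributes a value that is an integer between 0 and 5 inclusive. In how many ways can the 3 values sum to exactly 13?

The generating function for the choices is (1 + z^3 + z^6 + z^9 + z^12)·(1 + z + z^2 + z^3)·(1 + z + z^2 + z^3 + z^4 + z^5); the count is [z^13].
(1 + z^3 + z^6 + z^9 + z^12) has coefficients 1,0,0,1,0,0,1,0,0,1,0,0,1 for degrees 0…12.
(1 + z + z^2 + z^3) has coefficients 1,1,1,1,0,0,0,0,0,0,0,0,0,0 for degrees 0…13.
Finally multiplying by (1 + z + z^2 + z^3 + z^4 + z^5), the product of all factors after the first has coefficients 1,2,3,4,4,4,3,2,1,0,0,0,0,0 for degrees 0…13.
[z^13] = 1·0 + 1·0 + 1·2 + 1·4 + 1·2 = 8.

8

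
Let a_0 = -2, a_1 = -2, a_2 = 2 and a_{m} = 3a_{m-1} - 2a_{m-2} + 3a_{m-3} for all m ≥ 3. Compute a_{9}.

382

The ordinary generating function has denominator 1 - 3y + 2y^2 - 3y^3.
Iterating the recurrence: a_0,…,a_{9} = -2, -2, 2, 4, 2, 4, 20, 58, 146, 382.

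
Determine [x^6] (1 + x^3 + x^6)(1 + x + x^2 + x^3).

(1 + x^3 + x^6) has coefficients 1,0,0,1,0,0,1 for degrees 0…6.
(1 + x + x^2 + x^3) has coefficients 1,1,1,1,0,0,0 for degrees 0…6.
[x^6] = 1·0 + 1·1 + 1·1 = 2.

2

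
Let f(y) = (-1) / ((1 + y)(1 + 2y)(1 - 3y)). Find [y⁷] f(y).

-882

Partial fractions give a closed form: a_n = (1/4)·(-1)^n + (-4/5)·(-2)^n + (-9/20)·3^n.
At n = 7: a_7 = -882.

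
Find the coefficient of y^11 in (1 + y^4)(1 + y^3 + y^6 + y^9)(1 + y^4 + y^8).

2

(1 + y^4) has coefficients 1,0,0,0,1 for degrees 0…4.
(1 + y^3 + y^6 + y^9) has coefficients 1,0,0,1,0,0,1,0,0,1,0,0 for degrees 0…11.
Finally multiplying by (1 + y^4 + y^8), the product of all factors after the first has coefficients 1,0,0,1,1,0,1,1,1,1,1,1 for degrees 0…11.
[y^11] = 1·1 + 1·1 = 2.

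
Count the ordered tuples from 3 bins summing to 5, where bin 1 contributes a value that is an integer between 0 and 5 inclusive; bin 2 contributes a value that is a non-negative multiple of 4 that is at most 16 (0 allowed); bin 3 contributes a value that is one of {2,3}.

2

The generating function for the choices is (1 + z + z^2 + z^3 + z^4 + z^5)·(1 + z^4 + z^8 + z^12 + z^16)·(z^2 + z^3); the count is [z^5].
(1 + z + z^2 + z^3 + z^4 + z^5) has coefficients 1,1,1,1,1,1 for degrees 0…5.
(1 + z^4 + z^8 + z^12 + z^16) has coefficients 1,0,0,0,1,0 for degrees 0…5.
Finally multiplying by (z^2 + z^3), the product of all factors after the first has coefficients 0,0,1,1,0,0 for degrees 0…5.
[z^5] = 1·0 + 1·0 + 1·1 + 1·1 + 1·0 + 1·0 = 2.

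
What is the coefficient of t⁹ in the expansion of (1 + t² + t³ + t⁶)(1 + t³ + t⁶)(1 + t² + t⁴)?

(1 + t² + t³ + t⁶) has coefficients 1,0,1,1,0,0,1 for degrees 0…6.
(1 + t³ + t⁶) has coefficients 1,0,0,1,0,0,1,0,0,0 for degrees 0…9.
Finally multiplying by (1 + t² + t⁴), the product of all factors after the first has coefficients 1,0,1,1,1,1,1,1,1,0 for degrees 0…9.
[t⁹] = 1·0 + 1·1 + 1·1 + 1·1 = 3.

3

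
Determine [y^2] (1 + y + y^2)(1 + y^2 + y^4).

(1 + y + y^2) has coefficients 1,1,1 for degrees 0…2.
(1 + y^2 + y^4) has coefficients 1,0,1 for degrees 0…2.
[y^2] = 1·1 + 1·0 + 1·1 = 2.

2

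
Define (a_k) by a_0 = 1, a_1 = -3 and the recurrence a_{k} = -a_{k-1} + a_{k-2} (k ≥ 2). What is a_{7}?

The ordinary generating function has denominator 1 + z - z^2.
Iterating the recurrence: a_0,…,a_{7} = 1, -3, 4, -7, 11, -18, 29, -47.

-47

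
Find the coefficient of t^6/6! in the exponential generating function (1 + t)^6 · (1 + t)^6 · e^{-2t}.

The EGF product rule gives c_6 = Σ_{k_1+k_2+k_3=6} C(6; k_1,k_2,k_3) · ∏ g_i(k_i), where (1+t)^6 gives the falling factorial (6)_k; (1+t)^6 gives the falling factorial (6)_k; e^{-2t} gives (-2)^k.
g_1(k) for k = 0…6: 1, 6, 30, 120, 360, 720, 720.
g_2(k) for k = 0…6: 1, 6, 30, 120, 360, 720, 720.
g_3(k) for k = 0…6: 1, -2, 4, -8, 16, -32, 64.
First combine the last two factors: h(k) = Σ_j C(k,j)·g_2(j)·g_3(k−j) for k = 0…6: 1, 4, 10, 4, -56, -32, 592.
c_6 = Σ_k C(6,k)·g_1(k)·h(6−k) = 1·1·592 + 6·6·(-32) + 15·30·(-56) + 20·120·4 + 15·360·10 + 6·720·4 + 1·720·1 = 592 − 1152 − 25200 + 9600 + 54000 + 17280 + 720 = 55840.

55840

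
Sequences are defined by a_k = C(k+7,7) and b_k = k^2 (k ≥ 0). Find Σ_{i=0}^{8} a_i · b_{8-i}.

Write out a_i and b_{8-i} for i = 0,…,8 and sum the products.
Σ = 1·64 + 8·49 + 36·36 + 120·25 + 330·16 + 792·9 + 1716·4 + 3432·1 + 6435·0 = 27456.

27456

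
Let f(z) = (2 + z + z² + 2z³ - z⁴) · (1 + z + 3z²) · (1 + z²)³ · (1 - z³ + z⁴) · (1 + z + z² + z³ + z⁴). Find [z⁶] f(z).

(2 + z + z² + 2z³ - z⁴) has coefficients 2,1,1,2,-1 for degrees 0…4.
(1 + z + 3z²) has coefficients 1,1,3,0,0,0,0 for degrees 0…6.
Multiplying by (1 + z²)³ gives running coefficients 1,1,6,3,12,3,10 for degrees 0…6.
Multiplying by (1 - z³ + z⁴) gives running coefficients 1,1,6,2,12,-2,13 for degrees 0…6.
Finally multiplying by (1 + z + z² + z³ + z⁴), the product of all factors after the first has coefficients 1,2,8,10,22,19,31 for degrees 0…6.
[z⁶] = 2·31 + 1·19 + 1·22 + 2·10 − 1·8 = 115.

115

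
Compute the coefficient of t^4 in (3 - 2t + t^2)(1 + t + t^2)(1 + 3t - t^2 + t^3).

-3

(3 - 2t + t^2) has coefficients 3,-2,1 for degrees 0…2.
(1 + t + t^2) has coefficients 1,1,1,0,0 for degrees 0…4.
Finally multiplying by (1 + 3t - t^2 + t^3), the product of all factors after the first has coefficients 1,4,3,3,0 for degrees 0…4.
[t^4] = 3·0 − 2·3 + 1·3 = -3.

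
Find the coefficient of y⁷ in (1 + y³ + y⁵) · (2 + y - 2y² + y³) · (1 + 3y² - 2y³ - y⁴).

(1 + y³ + y⁵) has coefficients 1,0,0,1,0,1 for degrees 0…5.
(2 + y - 2y² + y³) has coefficients 2,1,-2,1,0,0,0,0 for degrees 0…7.
Finally multiplying by (1 + 3y² - 2y³ - y⁴), the product of all factors after the first has coefficients 2,1,4,0,-10,6,0,-1 for degrees 0…7.
[y⁷] = 1·(-1) + 1·(-10) + 1·4 = -7.

-7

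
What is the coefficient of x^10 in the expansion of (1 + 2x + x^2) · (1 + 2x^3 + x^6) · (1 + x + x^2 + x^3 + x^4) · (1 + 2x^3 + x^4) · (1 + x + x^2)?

(1 + 2x + x^2) has coefficients 1,2,1 for degrees 0…2.
(1 + 2x^3 + x^6) has coefficients 1,0,0,2,0,0,1,0,0,0,0 for degrees 0…10.
Multiplying by (1 + x + x^2 + x^3 + x^4) gives running coefficients 1,1,1,3,3,2,3,3,1,1,1 for degrees 0…10.
Multiplying by (1 + 2x^3 + x^4) gives running coefficients 1,1,1,5,6,5,10,12,8,9,10 for degrees 0…10.
Finally multiplying by (1 + x + x^2), the product of all factors after the first has coefficients 1,2,3,7,12,16,21,27,30,29,27 for degrees 0…10.
[x^10] = 1·27 + 2·29 + 1·30 = 115.

115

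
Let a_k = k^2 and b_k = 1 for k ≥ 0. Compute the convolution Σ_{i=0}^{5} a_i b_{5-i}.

This is [x^5] in the product of the two ordinary generating functions.
Σ = 0·1 + 1·1 + 4·1 + 9·1 + 16·1 + 25·1 = 55.

55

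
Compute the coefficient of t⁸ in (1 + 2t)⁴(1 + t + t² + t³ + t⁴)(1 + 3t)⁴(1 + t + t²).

54025

(1 + 2t)⁴ has coefficients 1,8,24,32,16 for degrees 0…4.
(1 + t + t² + t³ + t⁴) has coefficients 1,1,1,1,1,0,0,0,0 for degrees 0…8.
Multiplying by (1 + 3t)⁴ gives running coefficients 1,13,67,175,256,255,243,189,81 for degrees 0…8.
Finally multiplying by (1 + t + t²), the product of all factors after the first has coefficients 1,14,81,255,498,686,754,687,513 for degrees 0…8.
[t⁸] = 1·513 + 8·687 + 24·754 + 32·686 + 16·498 = 54025.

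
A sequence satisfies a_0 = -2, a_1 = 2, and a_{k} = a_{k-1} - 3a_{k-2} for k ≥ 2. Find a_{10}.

-382

The ordinary generating function has denominator 1 - t + 3t^2.
Iterating the recurrence: a_0,…,a_{10} = -2, 2, 8, 2, -22, -28, 38, 122, 8, -358, -382.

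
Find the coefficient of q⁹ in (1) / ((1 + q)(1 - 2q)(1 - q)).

682

Partial fractions give a closed form: a_n = (1/6)·(-1)^n + (4/3)·2^n + (-1/2)·1^n.
At n = 9: a_9 = 682.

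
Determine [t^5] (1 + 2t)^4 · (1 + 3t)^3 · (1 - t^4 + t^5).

1640

(1 + 2t)^4 has coefficients 1,8,24,32,16 for degrees 0…4.
(1 + 3t)^3 has coefficients 1,9,27,27,0,0 for degrees 0…5.
Finally multiplying by (1 - t^4 + t^5), the product of all factors after the first has coefficients 1,9,27,27,-1,-8 for degrees 0…5.
[t^5] = 1·(-8) + 8·(-1) + 24·27 + 32·27 + 16·9 = 1640.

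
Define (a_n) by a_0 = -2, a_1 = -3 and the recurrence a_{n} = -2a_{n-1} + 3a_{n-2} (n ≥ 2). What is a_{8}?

1638

The ordinary generating function has denominator 1 + 2q - 3q^2.
Iterating the recurrence: a_0,…,a_{8} = -2, -3, 0, -9, 18, -63, 180, -549, 1638.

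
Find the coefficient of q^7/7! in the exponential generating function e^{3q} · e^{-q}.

128

The EGF product rule gives c_7 = Σ_{k_1+k_2=7} C(7; k_1,k_2) · ∏ g_i(k_i), where e^{3q} gives (3)^k; e^{-q} gives (-1)^k.
g_1(k) for k = 0…7: 1, 3, 9, 27, 81, 243, 729, 2187.
g_2(k) for k = 0…7: 1, -1, 1, -1, 1, -1, 1, -1.
c_7 = Σ_k C(7,k)·g_1(k)·g_2(7−k) = 1·1·(-1) + 7·3·1 + 21·9·(-1) + 35·27·1 + 35·81·(-1) + 21·243·1 + 7·729·(-1) + 1·2187·1 = −1 + 21 − 189 + 945 − 2835 + 5103 − 5103 + 2187 = 128.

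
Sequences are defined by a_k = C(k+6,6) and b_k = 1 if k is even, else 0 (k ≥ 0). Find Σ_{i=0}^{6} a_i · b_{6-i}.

This is [x^6] in the product of the two ordinary generating functions.
Σ = 1·1 + 7·0 + 28·1 + 84·0 + 210·1 + 462·0 + 924·1 = 1163.

1163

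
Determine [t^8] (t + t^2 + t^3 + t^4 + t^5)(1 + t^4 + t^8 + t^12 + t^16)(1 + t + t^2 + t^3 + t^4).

6

(t + t^2 + t^3 + t^4 + t^5) has coefficients 0,1,1,1,1,1 for degrees 0…5.
(1 + t^4 + t^8 + t^12 + t^16) has coefficients 1,0,0,0,1,0,0,0,1 for degrees 0…8.
Finally multiplying by (1 + t + t^2 + t^3 + t^4), the product of all factors after the first has coefficients 1,1,1,1,2,1,1,1,2 for degrees 0…8.
[t^8] = 1·1 + 1·1 + 1·1 + 1·2 + 1·1 = 6.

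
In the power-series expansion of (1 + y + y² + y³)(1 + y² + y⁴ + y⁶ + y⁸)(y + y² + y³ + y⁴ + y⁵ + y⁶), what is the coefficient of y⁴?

6

(1 + y + y² + y³) has coefficients 1,1,1,1 for degrees 0…3.
(1 + y² + y⁴ + y⁶ + y⁸) has coefficients 1,0,1,0,1 for degrees 0…4.
Finally multiplying by (y + y² + y³ + y⁴ + y⁵ + y⁶), the product of all factors after the first has coefficients 0,1,1,2,2 for degrees 0…4.
[y⁴] = 1·2 + 1·2 + 1·1 + 1·1 = 6.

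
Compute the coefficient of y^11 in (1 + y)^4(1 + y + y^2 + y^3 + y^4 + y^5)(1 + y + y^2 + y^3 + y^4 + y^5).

(1 + y)^4 has coefficients 1,4,6,4,1 for degrees 0…4.
(1 + y + y^2 + y^3 + y^4 + y^5) has coefficients 1,1,1,1,1,1,0,0,0,0,0,0 for degrees 0…11.
Finally multiplying by (1 + y + y^2 + y^3 + y^4 + y^5), the product of all factors after the first has coefficients 1,2,3,4,5,6,5,4,3,2,1,0 for degrees 0…11.
[y^11] = 1·0 + 4·1 + 6·2 + 4·3 + 1·4 = 32.

32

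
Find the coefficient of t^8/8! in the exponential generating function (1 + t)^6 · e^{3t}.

5668137

The EGF product rule gives c_8 = Σ_{k_1+k_2=8} C(8; k_1,k_2) · ∏ g_i(k_i), where (1+t)^6 gives the falling factorial (6)_k; e^{3t} gives (3)^k.
g_1(k) for k = 0…8: 1, 6, 30, 120, 360, 720, 720, 0, 0.
g_2(k) for k = 0…8: 1, 3, 9, 27, 81, 243, 729, 2187, 6561.
c_8 = Σ_k C(8,k)·g_1(k)·g_2(8−k) = 1·1·6561 + 8·6·2187 + 28·30·729 + 56·120·243 + 70·360·81 + 56·720·27 + 28·720·9 = 6561 + 104976 + 612360 + 1632960 + 2041200 + 1088640 + 181440 = 5668137.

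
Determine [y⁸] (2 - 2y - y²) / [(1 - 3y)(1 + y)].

6015

The denominator gives the recurrence a_n = 2a_(n−1) + 3a_(n−2) for n ≥ 3; the numerator fixes a_0 = 2, a_1 = 2, a_2 = 9.
Iterating: 2, 2, 9, 24, 75, 222, 669, 2004, 6015, so a_8 = 6015.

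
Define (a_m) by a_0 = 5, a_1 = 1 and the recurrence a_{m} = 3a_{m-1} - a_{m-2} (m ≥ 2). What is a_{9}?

The ordinary generating function has denominator 1 - 3x + x^2.
Iterating the recurrence: a_0,…,a_{9} = 5, 1, -2, -7, -19, -50, -131, -343, -898, -2351.

-2351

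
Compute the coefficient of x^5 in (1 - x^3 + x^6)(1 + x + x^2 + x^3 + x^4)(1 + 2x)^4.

47

(1 - x^3 + x^6) has coefficients 1,0,0,-1,0,0 for degrees 0…5.
(1 + x + x^2 + x^3 + x^4) has coefficients 1,1,1,1,1,0 for degrees 0…5.
Finally multiplying by (1 + 2x)^4, the product of all factors after the first has coefficients 1,9,33,65,81,80 for degrees 0…5.
[x^5] = 1·80 − 1·33 = 47.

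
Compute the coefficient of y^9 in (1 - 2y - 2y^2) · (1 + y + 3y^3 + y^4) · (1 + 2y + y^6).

1

(1 - 2y - 2y^2) has coefficients 1,-2,-2 for degrees 0…2.
(1 + y + 3y^3 + y^4) has coefficients 1,1,0,3,1,0,0,0,0,0 for degrees 0…9.
Finally multiplying by (1 + 2y + y^6), the product of all factors after the first has coefficients 1,3,2,3,7,2,1,1,0,3 for degrees 0…9.
[y^9] = 1·3 − 2·0 − 2·1 = 1.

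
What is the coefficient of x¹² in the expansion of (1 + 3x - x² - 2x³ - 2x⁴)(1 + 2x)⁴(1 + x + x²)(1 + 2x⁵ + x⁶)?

-650

(1 + 3x - x² - 2x³ - 2x⁴) has coefficients 1,3,-1,-2,-2 for degrees 0…4.
(1 + 2x)⁴ has coefficients 1,8,24,32,16,0,0,0,0,0,0,0,0 for degrees 0…12.
Multiplying by (1 + x + x²) gives running coefficients 1,9,33,64,72,48,16,0,0,0,0,0,0 for degrees 0…12.
Finally multiplying by (1 + 2x⁵ + x⁶), the product of all factors after the first has coefficients 1,9,33,64,72,50,35,75,161,208,168,80,16 for degrees 0…12.
[x¹²] = 1·16 + 3·80 − 1·168 − 2·208 − 2·161 = -650.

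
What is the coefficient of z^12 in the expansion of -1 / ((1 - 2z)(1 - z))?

-8191

Partial fractions give a closed form: a_n = (-2)·2^n + (1)·1^n.
At n = 12: a_12 = -8191.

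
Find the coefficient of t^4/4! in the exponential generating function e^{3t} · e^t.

The EGF product rule gives c_4 = Σ_{k_1+k_2=4} C(4; k_1,k_2) · ∏ g_i(k_i), where e^{3t} gives (3)^k; e^t gives (1)^k.
g_1(k) for k = 0…4: 1, 3, 9, 27, 81.
g_2(k) for k = 0…4: 1, 1, 1, 1, 1.
c_4 = Σ_k C(4,k)·g_1(k)·g_2(4−k) = 1·1·1 + 4·3·1 + 6·9·1 + 4·27·1 + 1·81·1 = 1 + 12 + 54 + 108 + 81 = 256.

256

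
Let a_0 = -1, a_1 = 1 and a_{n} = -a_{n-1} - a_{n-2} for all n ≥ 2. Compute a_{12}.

The ordinary generating function has denominator 1 + y + y^2.
Iterating the recurrence: a_0,…,a_{12} = -1, 1, 0, -1, 1, 0, -1, 1, 0, -1, 1, 0, -1.

-1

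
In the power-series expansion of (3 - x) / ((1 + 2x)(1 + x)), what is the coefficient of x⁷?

Partial fractions give a closed form: a_n = (7)·(-2)^n + (-4)·(-1)^n.
At n = 7: a_7 = -892.

-892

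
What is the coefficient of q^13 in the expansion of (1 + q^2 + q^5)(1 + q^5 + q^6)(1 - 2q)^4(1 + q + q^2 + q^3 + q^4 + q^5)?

(1 + q^2 + q^5) has coefficients 1,0,1,0,0,1 for degrees 0…5.
(1 + q^5 + q^6) has coefficients 1,0,0,0,0,1,1,0,0,0,0,0,0,0 for degrees 0…13.
Multiplying by (1 - 2q)^4 gives running coefficients 1,-8,24,-32,16,1,-7,16,-8,-16,16,0,0,0 for degrees 0…13.
Finally multiplying by (1 + q + q^2 + q^3 + q^4 + q^5), the product of all factors after the first has coefficients 1,-7,17,-15,1,2,-6,18,-14,2,2,1,8,-8 for degrees 0…13.
[q^13] = 1·(-8) + 1·1 + 1·(-14) = -21.

-21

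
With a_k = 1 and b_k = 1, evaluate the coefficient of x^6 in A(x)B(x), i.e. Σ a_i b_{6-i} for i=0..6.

7

The convolution is the t^6 coefficient of A(t)B(t).
Σ = 1·1 + 1·1 + 1·1 + 1·1 + 1·1 + 1·1 + 1·1 = 7.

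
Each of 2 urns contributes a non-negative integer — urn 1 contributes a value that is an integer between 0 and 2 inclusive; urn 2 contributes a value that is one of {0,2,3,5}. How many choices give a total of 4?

2

The generating function for the choices is (1 + y + y²)·(1 + y² + y³ + y⁵); the count is [y⁴].
(1 + y + y²) has coefficients 1,1,1 for degrees 0…2.
(1 + y² + y³ + y⁵) has coefficients 1,0,1,1,0 for degrees 0…4.
[y⁴] = 1·0 + 1·1 + 1·1 = 2.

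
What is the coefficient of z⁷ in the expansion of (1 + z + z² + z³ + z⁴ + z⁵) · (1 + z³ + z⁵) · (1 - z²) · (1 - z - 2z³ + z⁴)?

(1 + z + z² + z³ + z⁴ + z⁵) has coefficients 1,1,1,1,1,1 for degrees 0…5.
(1 + z³ + z⁵) has coefficients 1,0,0,1,0,1,0,0 for degrees 0…7.
Multiplying by (1 - z²) gives running coefficients 1,0,-1,1,0,0,0,-1 for degrees 0…7.
Finally multiplying by (1 - z - 2z³ + z⁴), the product of all factors after the first has coefficients 1,-1,-1,0,0,2,-3,0 for degrees 0…7.
[z⁷] = 1·0 + 1·(-3) + 1·2 + 1·0 + 1·0 + 1·(-1) = -2.

-2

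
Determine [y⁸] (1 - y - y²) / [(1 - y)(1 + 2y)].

213

The denominator gives the recurrence a_n = −a_(n−1) + 2a_(n−2) for n ≥ 3; the numerator fixes a_0 = 1, a_1 = -2, a_2 = 3.
Iterating: 1, -2, 3, -7, 13, -27, 53, -107, 213, so a_8 = 213.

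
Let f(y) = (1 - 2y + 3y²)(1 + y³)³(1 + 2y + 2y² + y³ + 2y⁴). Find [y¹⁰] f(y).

18

(1 - 2y + 3y²) has coefficients 1,-2,3 for degrees 0…2.
(1 + y³)³ has coefficients 1,0,0,3,0,0,3,0,0,1,0 for degrees 0…10.
Finally multiplying by (1 + 2y + 2y² + y³ + 2y⁴), the product of all factors after the first has coefficients 1,2,2,4,8,6,6,12,6,4,8 for degrees 0…10.
[y¹⁰] = 1·8 − 2·4 + 3·6 = 18.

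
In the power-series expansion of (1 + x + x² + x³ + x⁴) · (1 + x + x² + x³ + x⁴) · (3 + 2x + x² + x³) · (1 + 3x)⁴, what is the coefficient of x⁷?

(1 + x + x² + x³ + x⁴) has coefficients 1,1,1,1,1 for degrees 0…4.
(1 + x + x² + x³ + x⁴) has coefficients 1,1,1,1,1,0,0,0 for degrees 0…7.
Multiplying by (3 + 2x + x² + x³) gives running coefficients 3,5,6,7,7,4,2,1 for degrees 0…7.
Finally multiplying by (1 + 3x)⁴, the product of all factors after the first has coefficients 3,41,228,673,1198,1519,1670,1564 for degrees 0…7.
[x⁷] = 1·1564 + 1·1670 + 1·1519 + 1·1198 + 1·673 = 6624.

6624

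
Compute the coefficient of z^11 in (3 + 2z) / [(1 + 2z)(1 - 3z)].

388085

The denominator gives the recurrence a_n = a_(n−1) + 6a_(n−2) for n ≥ 2; the numerator fixes a_0 = 3, a_1 = 5.
Iterating: 3, 5, 23, 53, 191, 509, 1655, 4709, 14639, 42893, 130727, 388085, so a_11 = 388085.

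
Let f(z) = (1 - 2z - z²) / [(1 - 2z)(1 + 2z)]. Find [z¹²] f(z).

The denominator gives the recurrence a_n = 4a_(n−2) for n ≥ 3; the numerator fixes a_0 = 1, a_1 = -2, a_2 = 3.
Iterating: 1, -2, 3, -8, 12, -32, 48, -128, 192, -512, 768, -2048, 3072, so a_12 = 3072.

3072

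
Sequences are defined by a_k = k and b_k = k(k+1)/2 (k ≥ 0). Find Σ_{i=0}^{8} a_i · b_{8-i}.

Write out a_i and b_{8-i} for i = 0,…,8 and sum the products.
Σ = 0·36 + 1·28 + 2·21 + 3·15 + 4·10 + 5·6 + 6·3 + 7·1 + 8·0 = 210.

210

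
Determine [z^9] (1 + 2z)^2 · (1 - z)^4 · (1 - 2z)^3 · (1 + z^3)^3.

521

(1 + 2z)^2 has coefficients 1,4,4 for degrees 0…2.
(1 - z)^4 has coefficients 1,-4,6,-4,1,0,0,0,0,0 for degrees 0…9.
Multiplying by (1 - 2z)^3 gives running coefficients 1,-10,42,-96,129,-102,44,-8,0,0 for degrees 0…9.
Finally multiplying by (1 + z^3)^3, the product of all factors after the first has coefficients 1,-10,42,-93,99,24,-241,349,-180,-155 for degrees 0…9.
[z^9] = 1·(-155) + 4·(-180) + 4·349 = 521.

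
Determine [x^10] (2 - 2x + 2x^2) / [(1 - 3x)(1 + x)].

The denominator gives the recurrence a_n = 2a_(n−1) + 3a_(n−2) for n ≥ 3; the numerator fixes a_0 = 2, a_1 = 2, a_2 = 12.
Iterating: 2, 2, 12, 30, 96, 282, 852, 2550, 7656, 22962, 68892, so a_10 = 68892.

68892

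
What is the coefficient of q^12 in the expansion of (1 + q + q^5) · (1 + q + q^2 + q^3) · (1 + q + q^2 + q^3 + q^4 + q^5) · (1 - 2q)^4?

26

(1 + q + q^5) has coefficients 1,1,0,0,0,1 for degrees 0…5.
(1 + q + q^2 + q^3) has coefficients 1,1,1,1,0,0,0,0,0,0,0,0,0 for degrees 0…12.
Multiplying by (1 + q + q^2 + q^3 + q^4 + q^5) gives running coefficients 1,2,3,4,4,4,3,2,1,0,0,0,0 for degrees 0…12.
Finally multiplying by (1 - 2q)^4, the product of all factors after the first has coefficients 1,-6,11,-4,-4,4,-13,10,-7,8,8,0,16 for degrees 0…12.
[q^12] = 1·16 + 1·0 + 1·10 = 26.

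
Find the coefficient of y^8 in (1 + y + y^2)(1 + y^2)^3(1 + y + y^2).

6

(1 + y + y^2) has coefficients 1,1,1 for degrees 0…2.
(1 + y^2)^3 has coefficients 1,0,3,0,3,0,1,0,0 for degrees 0…8.
Finally multiplying by (1 + y + y^2), the product of all factors after the first has coefficients 1,1,4,3,6,3,4,1,1 for degrees 0…8.
[y^8] = 1·1 + 1·1 + 1·4 = 6.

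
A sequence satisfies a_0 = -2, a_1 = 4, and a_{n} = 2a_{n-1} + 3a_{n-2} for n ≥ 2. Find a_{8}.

3278

The ordinary generating function has denominator 1 - 2q - 3q^2.
Iterating the recurrence: a_0,…,a_{8} = -2, 4, 2, 16, 38, 124, 362, 1096, 3278.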